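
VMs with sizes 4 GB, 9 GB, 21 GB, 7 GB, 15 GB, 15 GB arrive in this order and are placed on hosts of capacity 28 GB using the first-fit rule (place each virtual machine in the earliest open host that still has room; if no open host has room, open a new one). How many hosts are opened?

  4 → host 1 (new)  [load 4/28]
  9 → host 1  [load 13/28]
  21 → host 2 (new)  [load 21/28]
  7 → host 1  [load 20/28]
  15 → host 3 (new)  [load 15/28]
  15 → host 4 (new)  [load 15/28]
4 hosts opened.

4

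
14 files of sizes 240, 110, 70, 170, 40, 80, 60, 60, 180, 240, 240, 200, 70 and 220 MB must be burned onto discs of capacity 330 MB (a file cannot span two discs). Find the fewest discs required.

7

Total = 240 + 240 + 240 + 220 + 200 + 180 + 170 + 110 + 80 + 70 + 70 + 60 + 60 + 40 = 1980 MB.
Lower bound: ⌈1980/330⌉ = 6 discs.
Also, 7 files each exceed 165 MB, and no two of those can share a disc, so at least 7 discs are needed.
A packing using 7 discs:
  disc 1: 240 + 80 = 320
  disc 2: 240 + 70 = 310
  disc 3: 240 + 70 = 310
  disc 4: 220 + 110 = 330
  disc 5: 200 + 60 + 60 = 320
  disc 6: 180 + 40 = 220
  disc 7: 170 = 170
This matches the lower bound, so 7 is optimal.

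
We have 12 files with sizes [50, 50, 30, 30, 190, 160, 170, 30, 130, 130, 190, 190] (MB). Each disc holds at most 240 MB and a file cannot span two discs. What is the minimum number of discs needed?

Total = 190 + 190 + 190 + 170 + 160 + 130 + 130 + 50 + 50 + 30 + 30 + 30 = 1350 MB.
Lower bound: ⌈1350/240⌉ = 6 discs.
Also, 7 files each exceed 120 MB, and no two of those can share a disc, so at least 7 discs are needed.
A packing using 7 discs:
  disc 1: 190 + 50 = 240
  disc 2: 190 + 50 = 240
  disc 3: 190 + 30 = 220
  disc 4: 170 + 30 + 30 = 230
  disc 5: 160 = 160
  disc 6: 130 = 130
  disc 7: 130 = 130
This matches the lower bound, so 7 is optimal.

7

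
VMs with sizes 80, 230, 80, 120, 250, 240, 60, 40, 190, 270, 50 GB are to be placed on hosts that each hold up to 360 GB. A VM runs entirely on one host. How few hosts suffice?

Total = 270 + 250 + 240 + 230 + 190 + 120 + 80 + 80 + 60 + 50 + 40 = 1610 GB.
Lower bound: ⌈1610/360⌉ = 5 hosts.
A packing using 5 hosts:
  host 1: 270 + 80 = 350
  host 2: 250 + 80 = 330
  host 3: 240 + 120 = 360
  host 4: 230 + 60 + 50 = 340
  host 5: 190 + 40 = 230
This matches the lower bound, so 5 is optimal.

5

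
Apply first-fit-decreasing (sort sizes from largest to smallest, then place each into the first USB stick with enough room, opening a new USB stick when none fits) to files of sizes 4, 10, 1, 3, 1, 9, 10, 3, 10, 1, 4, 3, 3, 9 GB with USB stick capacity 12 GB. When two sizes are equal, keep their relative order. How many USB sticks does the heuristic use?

Sorted descending: 10, 10, 10, 9, 9, 4, 4, 3, 3, 3, 3, 1, 1, 1.
  10 → USB stick 1 (new)  [load 10/12]
  10 → USB stick 2 (new)  [load 10/12]
  10 → USB stick 3 (new)  [load 10/12]
  9 → USB stick 4 (new)  [load 9/12]
  9 → USB stick 5 (new)  [load 9/12]
  4 → USB stick 6 (new)  [load 4/12]
  4 → USB stick 6  [load 8/12]
  3 → USB stick 4  [load 12/12]
  3 → USB stick 5  [load 12/12]
  3 → USB stick 6  [load 11/12]
  3 → USB stick 7 (new)  [load 3/12]
  1 → USB stick 1  [load 11/12]
  1 → USB stick 1  [load 12/12]
  1 → USB stick 2  [load 11/12]
7 USB sticks opened.

7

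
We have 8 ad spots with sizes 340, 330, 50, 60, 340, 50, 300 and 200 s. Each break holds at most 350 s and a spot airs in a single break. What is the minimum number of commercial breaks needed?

Total = 340 + 340 + 330 + 300 + 200 + 60 + 50 + 50 = 1670 s.
Lower bound: ⌈1670/350⌉ = 5 commercial breaks.
A packing using 5 commercial breaks:
  break 1: 340 = 340
  break 2: 340 = 340
  break 3: 330 = 330
  break 4: 300 + 50 = 350
  break 5: 200 + 60 + 50 = 310
This matches the lower bound, so 5 is optimal.

5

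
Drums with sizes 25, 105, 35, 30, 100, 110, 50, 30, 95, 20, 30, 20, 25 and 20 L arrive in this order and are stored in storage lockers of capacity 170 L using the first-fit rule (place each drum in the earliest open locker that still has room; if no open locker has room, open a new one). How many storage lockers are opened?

  25 → locker 1 (new)  [load 25/170]
  105 → locker 1  [load 130/170]
  35 → locker 1  [load 165/170]
  30 → locker 2 (new)  [load 30/170]
  100 → locker 2  [load 130/170]
  110 → locker 3 (new)  [load 110/170]
  50 → locker 3  [load 160/170]
  30 → locker 2  [load 160/170]
  95 → locker 4 (new)  [load 95/170]
  20 → locker 4  [load 115/170]
  30 → locker 4  [load 145/170]
  20 → locker 4  [load 165/170]
  25 → locker 5 (new)  [load 25/170]
  20 → locker 5  [load 45/170]
5 storage lockers opened.

5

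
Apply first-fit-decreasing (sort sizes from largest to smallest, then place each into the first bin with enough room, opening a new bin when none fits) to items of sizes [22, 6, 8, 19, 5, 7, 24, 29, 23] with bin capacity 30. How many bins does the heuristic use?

Sorted descending: 29, 24, 23, 22, 19, 8, 7, 6, 5.
  29 → bin 1 (new)  [load 29/30]
  24 → bin 2 (new)  [load 24/30]
  23 → bin 3 (new)  [load 23/30]
  22 → bin 4 (new)  [load 22/30]
  19 → bin 5 (new)  [load 19/30]
  8 → bin 4  [load 30/30]
  7 → bin 3  [load 30/30]
  6 → bin 2  [load 30/30]
  5 → bin 5  [load 24/30]
5 bins opened.

5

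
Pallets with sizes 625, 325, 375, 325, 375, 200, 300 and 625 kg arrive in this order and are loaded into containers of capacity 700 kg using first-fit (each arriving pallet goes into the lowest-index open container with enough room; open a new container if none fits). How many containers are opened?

5

  625 → container 1 (new)  [load 625/700]
  325 → container 2 (new)  [load 325/700]
  375 → container 2  [load 700/700]
  325 → container 3 (new)  [load 325/700]
  375 → container 3  [load 700/700]
  200 → container 4 (new)  [load 200/700]
  300 → container 4  [load 500/700]
  625 → container 5 (new)  [load 625/700]
5 containers opened.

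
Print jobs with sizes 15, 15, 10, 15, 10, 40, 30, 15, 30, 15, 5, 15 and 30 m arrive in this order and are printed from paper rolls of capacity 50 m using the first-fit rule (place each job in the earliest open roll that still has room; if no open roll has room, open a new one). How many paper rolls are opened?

6

  15 → roll 1 (new)  [load 15/50]
  15 → roll 1  [load 30/50]
  10 → roll 1  [load 40/50]
  15 → roll 2 (new)  [load 15/50]
  10 → roll 1  [load 50/50]
  40 → roll 3 (new)  [load 40/50]
  30 → roll 2  [load 45/50]
  15 → roll 4 (new)  [load 15/50]
  30 → roll 4  [load 45/50]
  15 → roll 5 (new)  [load 15/50]
  5 → roll 2  [load 50/50]
  15 → roll 5  [load 30/50]
  30 → roll 6 (new)  [load 30/50]
6 paper rolls opened.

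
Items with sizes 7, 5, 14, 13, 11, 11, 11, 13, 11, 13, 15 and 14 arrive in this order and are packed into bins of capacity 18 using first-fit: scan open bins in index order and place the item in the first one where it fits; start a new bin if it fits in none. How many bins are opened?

11

  7 → bin 1 (new)  [load 7/18]
  5 → bin 1  [load 12/18]
  14 → bin 2 (new)  [load 14/18]
  13 → bin 3 (new)  [load 13/18]
  11 → bin 4 (new)  [load 11/18]
  11 → bin 5 (new)  [load 11/18]
  11 → bin 6 (new)  [load 11/18]
  13 → bin 7 (new)  [load 13/18]
  11 → bin 8 (new)  [load 11/18]
  13 → bin 9 (new)  [load 13/18]
  15 → bin 10 (new)  [load 15/18]
  14 → bin 11 (new)  [load 14/18]
11 bins opened.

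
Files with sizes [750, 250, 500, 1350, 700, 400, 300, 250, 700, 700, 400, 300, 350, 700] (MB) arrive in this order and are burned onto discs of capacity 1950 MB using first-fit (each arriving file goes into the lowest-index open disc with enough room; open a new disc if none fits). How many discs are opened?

5

  750 → disc 1 (new)  [load 750/1950]
  250 → disc 1  [load 1000/1950]
  500 → disc 1  [load 1500/1950]
  1350 → disc 2 (new)  [load 1350/1950]
  700 → disc 3 (new)  [load 700/1950]
  400 → disc 1  [load 1900/1950]
  300 → disc 2  [load 1650/1950]
  250 → disc 2  [load 1900/1950]
  700 → disc 3  [load 1400/1950]
  700 → disc 4 (new)  [load 700/1950]
  400 → disc 3  [load 1800/1950]
  300 → disc 4  [load 1000/1950]
  350 → disc 4  [load 1350/1950]
  700 → disc 5 (new)  [load 700/1950]
5 discs opened.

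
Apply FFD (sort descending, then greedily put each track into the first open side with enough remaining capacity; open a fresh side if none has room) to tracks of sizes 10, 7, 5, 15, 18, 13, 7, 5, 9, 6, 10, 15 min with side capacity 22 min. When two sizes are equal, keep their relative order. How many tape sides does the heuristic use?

Sorted descending: 18, 15, 15, 13, 10, 10, 9, 7, 7, 6, 5, 5.
  18 → side 1 (new)  [load 18/22]
  15 → side 2 (new)  [load 15/22]
  15 → side 3 (new)  [load 15/22]
  13 → side 4 (new)  [load 13/22]
  10 → side 5 (new)  [load 10/22]
  10 → side 5  [load 20/22]
  9 → side 4  [load 22/22]
  7 → side 2  [load 22/22]
  7 → side 3  [load 22/22]
  6 → side 6 (new)  [load 6/22]
  5 → side 6  [load 11/22]
  5 → side 6  [load 16/22]
6 tape sides opened.

6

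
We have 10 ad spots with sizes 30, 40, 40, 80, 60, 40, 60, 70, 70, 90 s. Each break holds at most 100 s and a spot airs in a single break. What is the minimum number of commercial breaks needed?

7

Total = 90 + 80 + 70 + 70 + 60 + 60 + 40 + 40 + 40 + 30 = 580 s.
Lower bound: ⌈580/100⌉ = 6 commercial breaks.
A packing using 7 commercial breaks:
  break 1: 90 = 90
  break 2: 80 = 80
  break 3: 70 + 30 = 100
  break 4: 70 = 70
  break 5: 60 + 40 = 100
  break 6: 60 + 40 = 100
  break 7: 40 = 40
No arrangement into 6 commercial breaks stays within capacity, so 7 is optimal.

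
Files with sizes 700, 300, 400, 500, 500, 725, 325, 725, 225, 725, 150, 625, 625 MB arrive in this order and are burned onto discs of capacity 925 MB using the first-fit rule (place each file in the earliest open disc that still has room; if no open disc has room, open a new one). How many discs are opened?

  700 → disc 1 (new)  [load 700/925]
  300 → disc 2 (new)  [load 300/925]
  400 → disc 2  [load 700/925]
  500 → disc 3 (new)  [load 500/925]
  500 → disc 4 (new)  [load 500/925]
  725 → disc 5 (new)  [load 725/925]
  325 → disc 3  [load 825/925]
  725 → disc 6 (new)  [load 725/925]
  225 → disc 1  [load 925/925]
  725 → disc 7 (new)  [load 725/925]
  150 → disc 2  [load 850/925]
  625 → disc 8 (new)  [load 625/925]
  625 → disc 9 (new)  [load 625/925]
9 discs opened.

9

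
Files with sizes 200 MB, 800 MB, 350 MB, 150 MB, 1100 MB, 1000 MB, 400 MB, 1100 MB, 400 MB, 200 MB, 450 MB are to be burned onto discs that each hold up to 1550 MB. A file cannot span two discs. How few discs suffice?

4

Total = 1100 + 1100 + 1000 + 800 + 450 + 400 + 400 + 350 + 200 + 200 + 150 = 6150 MB.
Lower bound: ⌈6150/1550⌉ = 4 discs.
A packing using 4 discs:
  disc 1: 1100 + 450 = 1550
  disc 2: 1100 + 400 = 1500
  disc 3: 1000 + 400 + 150 = 1550
  disc 4: 800 + 350 + 200 + 200 = 1550
This matches the lower bound, so 4 is optimal.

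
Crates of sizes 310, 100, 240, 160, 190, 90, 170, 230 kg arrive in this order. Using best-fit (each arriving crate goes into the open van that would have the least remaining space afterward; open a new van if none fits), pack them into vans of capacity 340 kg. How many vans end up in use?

  310 → van 1 (new)  [load 310/340]
  100 → van 2 (new)  [load 100/340]
  240 → van 2  [load 340/340]
  160 → van 3 (new)  [load 160/340]
  190 → van 4 (new)  [load 190/340]
  90 → van 4  [load 280/340]
  170 → van 3  [load 330/340]
  230 → van 5 (new)  [load 230/340]
5 vans opened.

5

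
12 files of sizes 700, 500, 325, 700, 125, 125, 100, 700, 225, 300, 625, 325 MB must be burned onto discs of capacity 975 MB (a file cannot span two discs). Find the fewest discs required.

Total = 700 + 700 + 700 + 625 + 500 + 325 + 325 + 300 + 225 + 125 + 125 + 100 = 4750 MB.
Lower bound: ⌈4750/975⌉ = 5 discs.
A packing using 6 discs:
  disc 1: 700 + 225 = 925
  disc 2: 700 + 125 + 125 = 950
  disc 3: 700 + 100 = 800
  disc 4: 625 + 325 = 950
  disc 5: 500 + 325 = 825
  disc 6: 300 = 300
No arrangement into 5 discs stays within capacity, so 6 is optimal.

6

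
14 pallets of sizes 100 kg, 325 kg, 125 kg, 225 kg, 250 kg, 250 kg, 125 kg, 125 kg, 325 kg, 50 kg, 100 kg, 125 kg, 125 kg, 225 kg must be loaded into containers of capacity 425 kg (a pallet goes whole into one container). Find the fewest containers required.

7

Total = 325 + 325 + 250 + 250 + 225 + 225 + 125 + 125 + 125 + 125 + 125 + 100 + 100 + 50 = 2475 kg.
Lower bound: ⌈2475/425⌉ = 6 containers.
A packing using 7 containers:
  container 1: 325 + 100 = 425
  container 2: 325 + 100 = 425
  container 3: 250 + 125 + 50 = 425
  container 4: 250 + 125 = 375
  container 5: 225 + 125 = 350
  container 6: 225 + 125 = 350
  container 7: 125 = 125
No arrangement into 6 containers stays within capacity, so 7 is optimal.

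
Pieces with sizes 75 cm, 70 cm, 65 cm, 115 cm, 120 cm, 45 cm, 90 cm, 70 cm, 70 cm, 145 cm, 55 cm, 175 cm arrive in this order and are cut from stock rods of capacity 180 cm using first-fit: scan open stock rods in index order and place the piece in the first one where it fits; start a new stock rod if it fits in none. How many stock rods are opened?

  75 → stock rod 1 (new)  [load 75/180]
  70 → stock rod 1  [load 145/180]
  65 → stock rod 2 (new)  [load 65/180]
  115 → stock rod 2  [load 180/180]
  120 → stock rod 3 (new)  [load 120/180]
  45 → stock rod 3  [load 165/180]
  90 → stock rod 4 (new)  [load 90/180]
  70 → stock rod 4  [load 160/180]
  70 → stock rod 5 (new)  [load 70/180]
  145 → stock rod 6 (new)  [load 145/180]
  55 → stock rod 5  [load 125/180]
  175 → stock rod 7 (new)  [load 175/180]
7 stock rods opened.

7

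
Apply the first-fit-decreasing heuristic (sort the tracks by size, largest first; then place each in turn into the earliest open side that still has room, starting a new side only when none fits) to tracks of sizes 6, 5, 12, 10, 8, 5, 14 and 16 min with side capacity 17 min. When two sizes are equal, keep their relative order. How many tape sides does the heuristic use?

Sorted descending: 16, 14, 12, 10, 8, 6, 5, 5.
  16 → side 1 (new)  [load 16/17]
  14 → side 2 (new)  [load 14/17]
  12 → side 3 (new)  [load 12/17]
  10 → side 4 (new)  [load 10/17]
  8 → side 5 (new)  [load 8/17]
  6 → side 4  [load 16/17]
  5 → side 3  [load 17/17]
  5 → side 5  [load 13/17]
5 tape sides opened.

5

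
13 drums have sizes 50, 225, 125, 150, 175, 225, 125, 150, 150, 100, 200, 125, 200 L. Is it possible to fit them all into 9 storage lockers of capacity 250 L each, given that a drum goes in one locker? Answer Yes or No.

No

Total = 2000 L; ⌈2000/250⌉ = 8.
The bound of 8 does not rule out 9, but exhaustive search shows no assignment into 9 storage lockers of capacity 250 L exists — the minimum is 10.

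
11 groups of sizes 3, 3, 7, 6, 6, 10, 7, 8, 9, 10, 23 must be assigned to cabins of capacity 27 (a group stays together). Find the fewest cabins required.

Total = 23 + 10 + 10 + 9 + 8 + 7 + 7 + 6 + 6 + 3 + 3 = 92.
Lower bound: ⌈92/27⌉ = 4 cabins.
A packing using 4 cabins:
  cabin 1: 23 + 3 = 26
  cabin 2: 10 + 10 + 7 = 27
  cabin 3: 9 + 8 + 7 + 3 = 27
  cabin 4: 6 + 6 = 12
This matches the lower bound, so 4 is optimal.

4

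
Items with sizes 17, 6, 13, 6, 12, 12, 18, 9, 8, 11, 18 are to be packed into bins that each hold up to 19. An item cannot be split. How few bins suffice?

Total = 18 + 18 + 17 + 13 + 12 + 12 + 11 + 9 + 8 + 6 + 6 = 130.
Lower bound: ⌈130/19⌉ = 7 bins.
A packing using 8 bins:
  bin 1: 18 = 18
  bin 2: 18 = 18
  bin 3: 17 = 17
  bin 4: 13 + 6 = 19
  bin 5: 12 + 6 = 18
  bin 6: 12 = 12
  bin 7: 11 + 8 = 19
  bin 8: 9 = 9
No arrangement into 7 bins stays within capacity, so 8 is optimal.

8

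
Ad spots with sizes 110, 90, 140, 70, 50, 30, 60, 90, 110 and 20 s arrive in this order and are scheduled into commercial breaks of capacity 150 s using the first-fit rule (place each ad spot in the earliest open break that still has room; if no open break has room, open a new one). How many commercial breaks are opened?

6

  110 → break 1 (new)  [load 110/150]
  90 → break 2 (new)  [load 90/150]
  140 → break 3 (new)  [load 140/150]
  70 → break 4 (new)  [load 70/150]
  50 → break 2  [load 140/150]
  30 → break 1  [load 140/150]
  60 → break 4  [load 130/150]
  90 → break 5 (new)  [load 90/150]
  110 → break 6 (new)  [load 110/150]
  20 → break 4  [load 150/150]
6 commercial breaks opened.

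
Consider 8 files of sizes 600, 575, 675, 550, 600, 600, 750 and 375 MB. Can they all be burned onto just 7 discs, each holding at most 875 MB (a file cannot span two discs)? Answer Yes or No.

No

Total = 4725 MB; ⌈4725/875⌉ = 6.
7 files each exceed half the capacity and cannot share a disc, forcing at least 7 discs.
The bound of 7 does not rule out 7, but exhaustive search shows no assignment into 7 discs of capacity 875 MB exists — the minimum is 8.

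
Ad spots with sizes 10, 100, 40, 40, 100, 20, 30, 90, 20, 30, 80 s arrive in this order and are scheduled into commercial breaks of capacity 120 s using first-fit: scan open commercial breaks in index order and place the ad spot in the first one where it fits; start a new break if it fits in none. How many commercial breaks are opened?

5

  10 → break 1 (new)  [load 10/120]
  100 → break 1  [load 110/120]
  40 → break 2 (new)  [load 40/120]
  40 → break 2  [load 80/120]
  100 → break 3 (new)  [load 100/120]
  20 → break 2  [load 100/120]
  30 → break 4 (new)  [load 30/120]
  90 → break 4  [load 120/120]
  20 → break 2  [load 120/120]
  30 → break 5 (new)  [load 30/120]
  80 → break 5  [load 110/120]
5 commercial breaks opened.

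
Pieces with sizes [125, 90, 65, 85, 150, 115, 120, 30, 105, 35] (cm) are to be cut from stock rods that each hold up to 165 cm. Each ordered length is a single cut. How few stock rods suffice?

7

Total = 150 + 125 + 120 + 115 + 105 + 90 + 85 + 65 + 35 + 30 = 920 cm.
Lower bound: ⌈920/165⌉ = 6 stock rods.
Also, 7 pieces each exceed 165/2 cm, and no two of those can share a stock rod, so at least 7 stock rods are needed.
A packing using 7 stock rods:
  stock rod 1: 150 = 150
  stock rod 2: 125 + 35 = 160
  stock rod 3: 120 + 30 = 150
  stock rod 4: 115 = 115
  stock rod 5: 105 = 105
  stock rod 6: 90 + 65 = 155
  stock rod 7: 85 = 85
This matches the lower bound, so 7 is optimal.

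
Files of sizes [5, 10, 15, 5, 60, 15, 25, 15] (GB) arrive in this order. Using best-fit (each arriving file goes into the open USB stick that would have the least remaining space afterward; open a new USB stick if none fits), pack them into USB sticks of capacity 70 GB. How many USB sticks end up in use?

3

  5 → USB stick 1 (new)  [load 5/70]
  10 → USB stick 1  [load 15/70]
  15 → USB stick 1  [load 30/70]
  5 → USB stick 1  [load 35/70]
  60 → USB stick 2 (new)  [load 60/70]
  15 → USB stick 1  [load 50/70]
  25 → USB stick 3 (new)  [load 25/70]
  15 → USB stick 1  [load 65/70]
3 USB sticks opened.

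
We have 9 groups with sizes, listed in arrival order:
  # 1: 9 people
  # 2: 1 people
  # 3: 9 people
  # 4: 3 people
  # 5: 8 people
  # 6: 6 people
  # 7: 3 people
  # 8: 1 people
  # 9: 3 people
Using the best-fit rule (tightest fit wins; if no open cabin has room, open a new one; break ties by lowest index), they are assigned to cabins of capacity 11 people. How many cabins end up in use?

  9 → cabin 1 (new)  [load 9/11]
  1 → cabin 1  [load 10/11]
  9 → cabin 2 (new)  [load 9/11]
  3 → cabin 3 (new)  [load 3/11]
  8 → cabin 3  [load 11/11]
  6 → cabin 4 (new)  [load 6/11]
  3 → cabin 4  [load 9/11]
  1 → cabin 1  [load 11/11]
  3 → cabin 5 (new)  [load 3/11]
5 cabins opened.

5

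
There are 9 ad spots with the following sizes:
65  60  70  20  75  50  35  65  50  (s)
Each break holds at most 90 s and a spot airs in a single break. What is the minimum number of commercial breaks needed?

Total = 75 + 70 + 65 + 65 + 60 + 50 + 50 + 35 + 20 = 490 s.
Lower bound: ⌈490/90⌉ = 6 commercial breaks.
Also, 7 ad spots each exceed 45 s, and no two of those can share a break, so at least 7 commercial breaks are needed.
A packing using 7 commercial breaks:
  break 1: 75 = 75
  break 2: 70 + 20 = 90
  break 3: 65 = 65
  break 4: 65 = 65
  break 5: 60 = 60
  break 6: 50 + 35 = 85
  break 7: 50 = 50
This matches the lower bound, so 7 is optimal.

7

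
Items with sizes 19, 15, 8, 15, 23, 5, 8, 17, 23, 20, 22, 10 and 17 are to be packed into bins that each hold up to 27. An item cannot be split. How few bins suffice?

Total = 23 + 23 + 22 + 20 + 19 + 17 + 17 + 15 + 15 + 10 + 8 + 8 + 5 = 202.
Lower bound: ⌈202/27⌉ = 8 bins.
Also, 9 items each exceed 27/2, and no two of those can share a bin, so at least 9 bins are needed.
A packing using 9 bins:
  bin 1: 23 = 23
  bin 2: 23 = 23
  bin 3: 22 + 5 = 27
  bin 4: 20 = 20
  bin 5: 19 + 8 = 27
  bin 6: 17 + 10 = 27
  bin 7: 17 + 8 = 25
  bin 8: 15 = 15
  bin 9: 15 = 15
This matches the lower bound, so 9 is optimal.

9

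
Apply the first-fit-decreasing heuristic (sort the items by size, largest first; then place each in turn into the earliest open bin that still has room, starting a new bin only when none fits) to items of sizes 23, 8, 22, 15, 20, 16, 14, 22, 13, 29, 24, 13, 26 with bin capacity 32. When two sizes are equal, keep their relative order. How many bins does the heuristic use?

10

Sorted descending: 29, 26, 24, 23, 22, 22, 20, 16, 15, 14, 13, 13, 8.
  29 → bin 1 (new)  [load 29/32]
  26 → bin 2 (new)  [load 26/32]
  24 → bin 3 (new)  [load 24/32]
  23 → bin 4 (new)  [load 23/32]
  22 → bin 5 (new)  [load 22/32]
  22 → bin 6 (new)  [load 22/32]
  20 → bin 7 (new)  [load 20/32]
  16 → bin 8 (new)  [load 16/32]
  15 → bin 8  [load 31/32]
  14 → bin 9 (new)  [load 14/32]
  13 → bin 9  [load 27/32]
  13 → bin 10 (new)  [load 13/32]
  8 → bin 3  [load 32/32]
10 bins opened.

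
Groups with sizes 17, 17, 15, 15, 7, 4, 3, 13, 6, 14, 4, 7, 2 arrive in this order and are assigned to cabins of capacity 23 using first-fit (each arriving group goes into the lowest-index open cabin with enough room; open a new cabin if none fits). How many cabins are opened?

  17 → cabin 1 (new)  [load 17/23]
  17 → cabin 2 (new)  [load 17/23]
  15 → cabin 3 (new)  [load 15/23]
  15 → cabin 4 (new)  [load 15/23]
  7 → cabin 3  [load 22/23]
  4 → cabin 1  [load 21/23]
  3 → cabin 2  [load 20/23]
  13 → cabin 5 (new)  [load 13/23]
  6 → cabin 4  [load 21/23]
  14 → cabin 6 (new)  [load 14/23]
  4 → cabin 5  [load 17/23]
  7 → cabin 6  [load 21/23]
  2 → cabin 1  [load 23/23]
6 cabins opened.

6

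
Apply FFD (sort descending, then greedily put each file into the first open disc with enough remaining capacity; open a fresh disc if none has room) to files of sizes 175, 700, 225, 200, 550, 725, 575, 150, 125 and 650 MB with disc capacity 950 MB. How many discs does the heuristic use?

Sorted descending: 725, 700, 650, 575, 550, 225, 200, 175, 150, 125.
  725 → disc 1 (new)  [load 725/950]
  700 → disc 2 (new)  [load 700/950]
  650 → disc 3 (new)  [load 650/950]
  575 → disc 4 (new)  [load 575/950]
  550 → disc 5 (new)  [load 550/950]
  225 → disc 1  [load 950/950]
  200 → disc 2  [load 900/950]
  175 → disc 3  [load 825/950]
  150 → disc 4  [load 725/950]
  125 → disc 3  [load 950/950]
5 discs opened.

5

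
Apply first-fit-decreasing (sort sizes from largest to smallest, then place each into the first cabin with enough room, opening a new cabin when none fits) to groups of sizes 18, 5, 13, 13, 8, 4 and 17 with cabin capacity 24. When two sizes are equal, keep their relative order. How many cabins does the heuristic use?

Sorted descending: 18, 17, 13, 13, 8, 5, 4.
  18 → cabin 1 (new)  [load 18/24]
  17 → cabin 2 (new)  [load 17/24]
  13 → cabin 3 (new)  [load 13/24]
  13 → cabin 4 (new)  [load 13/24]
  8 → cabin 3  [load 21/24]
  5 → cabin 1  [load 23/24]
  4 → cabin 2  [load 21/24]
4 cabins opened.

4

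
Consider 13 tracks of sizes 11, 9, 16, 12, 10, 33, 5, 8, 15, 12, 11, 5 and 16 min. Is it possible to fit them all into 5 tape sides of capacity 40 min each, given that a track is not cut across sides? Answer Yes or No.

A valid assignment using 5 tape sides:
  side 1: 33 + 5 = 38
  side 2: 16 + 16 + 8 = 40
  side 3: 15 + 12 + 12 = 39
  side 4: 11 + 11 + 10 + 5 = 37
  side 5: 9 = 9
Every load is within 40 min, so 5 tape sides suffice.

Yes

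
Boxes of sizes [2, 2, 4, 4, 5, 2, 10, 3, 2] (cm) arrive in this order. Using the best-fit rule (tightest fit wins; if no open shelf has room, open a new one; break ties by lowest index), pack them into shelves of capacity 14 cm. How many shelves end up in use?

3

  2 → shelf 1 (new)  [load 2/14]
  2 → shelf 1  [load 4/14]
  4 → shelf 1  [load 8/14]
  4 → shelf 1  [load 12/14]
  5 → shelf 2 (new)  [load 5/14]
  2 → shelf 1  [load 14/14]
  10 → shelf 3 (new)  [load 10/14]
  3 → shelf 3  [load 13/14]
  2 → shelf 2  [load 7/14]
3 shelves opened.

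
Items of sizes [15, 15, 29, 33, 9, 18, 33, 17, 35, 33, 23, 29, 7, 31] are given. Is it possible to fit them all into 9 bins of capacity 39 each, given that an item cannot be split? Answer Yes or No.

No

Total = 327; ⌈327/39⌉ = 9.
The bound of 9 does not rule out 9, but exhaustive search shows no assignment into 9 bins of capacity 39 exists — the minimum is 10.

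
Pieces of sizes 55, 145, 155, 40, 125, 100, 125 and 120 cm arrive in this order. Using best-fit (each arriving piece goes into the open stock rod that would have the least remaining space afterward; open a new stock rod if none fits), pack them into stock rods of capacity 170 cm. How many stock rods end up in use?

7

  55 → stock rod 1 (new)  [load 55/170]
  145 → stock rod 2 (new)  [load 145/170]
  155 → stock rod 3 (new)  [load 155/170]
  40 → stock rod 1  [load 95/170]
  125 → stock rod 4 (new)  [load 125/170]
  100 → stock rod 5 (new)  [load 100/170]
  125 → stock rod 6 (new)  [load 125/170]
  120 → stock rod 7 (new)  [load 120/170]
7 stock rods opened.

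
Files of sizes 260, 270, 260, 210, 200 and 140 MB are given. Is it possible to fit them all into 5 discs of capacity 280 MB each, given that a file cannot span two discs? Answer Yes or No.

Total = 1340 MB; ⌈1340/280⌉ = 5.
The bound of 5 does not rule out 5, but exhaustive search shows no assignment into 5 discs of capacity 280 MB exists — the minimum is 6.

No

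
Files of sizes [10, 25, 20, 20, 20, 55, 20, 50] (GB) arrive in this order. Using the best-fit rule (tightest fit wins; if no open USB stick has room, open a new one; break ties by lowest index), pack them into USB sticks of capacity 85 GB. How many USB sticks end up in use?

3

  10 → USB stick 1 (new)  [load 10/85]
  25 → USB stick 1  [load 35/85]
  20 → USB stick 1  [load 55/85]
  20 → USB stick 1  [load 75/85]
  20 → USB stick 2 (new)  [load 20/85]
  55 → USB stick 2  [load 75/85]
  20 → USB stick 3 (new)  [load 20/85]
  50 → USB stick 3  [load 70/85]
3 USB sticks opened.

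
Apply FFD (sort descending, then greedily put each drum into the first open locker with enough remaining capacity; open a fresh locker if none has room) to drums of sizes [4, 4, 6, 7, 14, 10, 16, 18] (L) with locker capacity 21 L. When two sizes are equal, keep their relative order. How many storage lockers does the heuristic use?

4

Sorted descending: 18, 16, 14, 10, 7, 6, 4, 4.
  18 → locker 1 (new)  [load 18/21]
  16 → locker 2 (new)  [load 16/21]
  14 → locker 3 (new)  [load 14/21]
  10 → locker 4 (new)  [load 10/21]
  7 → locker 3  [load 21/21]
  6 → locker 4  [load 16/21]
  4 → locker 2  [load 20/21]
  4 → locker 4  [load 20/21]
4 storage lockers opened.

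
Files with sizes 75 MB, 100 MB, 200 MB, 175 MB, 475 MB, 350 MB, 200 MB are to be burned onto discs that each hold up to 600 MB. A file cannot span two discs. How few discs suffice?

Total = 475 + 350 + 200 + 200 + 175 + 100 + 75 = 1575 MB.
Lower bound: ⌈1575/600⌉ = 3 discs.
A packing using 3 discs:
  disc 1: 475 + 100 = 575
  disc 2: 350 + 200 = 550
  disc 3: 200 + 175 + 75 = 450
This matches the lower bound, so 3 is optimal.

3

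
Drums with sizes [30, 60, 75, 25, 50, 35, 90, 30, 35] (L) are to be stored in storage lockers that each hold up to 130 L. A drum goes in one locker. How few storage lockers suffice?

Total = 90 + 75 + 60 + 50 + 35 + 35 + 30 + 30 + 25 = 430 L.
Lower bound: ⌈430/130⌉ = 4 storage lockers.
A packing using 4 storage lockers:
  locker 1: 90 + 35 = 125
  locker 2: 75 + 50 = 125
  locker 3: 60 + 35 + 30 = 125
  locker 4: 30 + 25 = 55
This matches the lower bound, so 4 is optimal.

4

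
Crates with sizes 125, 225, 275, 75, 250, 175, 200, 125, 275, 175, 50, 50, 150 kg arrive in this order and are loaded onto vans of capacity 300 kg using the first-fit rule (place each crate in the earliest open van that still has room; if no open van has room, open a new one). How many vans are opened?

  125 → van 1 (new)  [load 125/300]
  225 → van 2 (new)  [load 225/300]
  275 → van 3 (new)  [load 275/300]
  75 → van 1  [load 200/300]
  250 → van 4 (new)  [load 250/300]
  175 → van 5 (new)  [load 175/300]
  200 → van 6 (new)  [load 200/300]
  125 → van 5  [load 300/300]
  275 → van 7 (new)  [load 275/300]
  175 → van 8 (new)  [load 175/300]
  50 → van 1  [load 250/300]
  50 → van 1  [load 300/300]
  150 → van 9 (new)  [load 150/300]
9 vans opened.

9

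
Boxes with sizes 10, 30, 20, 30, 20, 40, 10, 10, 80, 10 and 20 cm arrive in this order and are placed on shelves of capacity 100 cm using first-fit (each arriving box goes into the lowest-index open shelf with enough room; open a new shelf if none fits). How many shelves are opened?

3

  10 → shelf 1 (new)  [load 10/100]
  30 → shelf 1  [load 40/100]
  20 → shelf 1  [load 60/100]
  30 → shelf 1  [load 90/100]
  20 → shelf 2 (new)  [load 20/100]
  40 → shelf 2  [load 60/100]
  10 → shelf 1  [load 100/100]
  10 → shelf 2  [load 70/100]
  80 → shelf 3 (new)  [load 80/100]
  10 → shelf 2  [load 80/100]
  20 → shelf 2  [load 100/100]
3 shelves opened.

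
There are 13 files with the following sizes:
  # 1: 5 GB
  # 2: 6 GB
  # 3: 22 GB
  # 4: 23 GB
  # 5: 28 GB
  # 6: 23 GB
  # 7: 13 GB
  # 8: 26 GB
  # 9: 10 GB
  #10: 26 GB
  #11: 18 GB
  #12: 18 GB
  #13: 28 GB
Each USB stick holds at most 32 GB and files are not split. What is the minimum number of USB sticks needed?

9

Total = 28 + 28 + 26 + 26 + 23 + 23 + 22 + 18 + 18 + 13 + 10 + 6 + 5 = 246 GB.
Lower bound: ⌈246/32⌉ = 8 USB sticks.
Also, 9 files each exceed 16 GB, and no two of those can share a USB stick, so at least 9 USB sticks are needed.
A packing using 9 USB sticks:
  USB stick 1: 28 = 28
  USB stick 2: 28 = 28
  USB stick 3: 26 + 6 = 32
  USB stick 4: 26 + 5 = 31
  USB stick 5: 23 = 23
  USB stick 6: 23 = 23
  USB stick 7: 22 + 10 = 32
  USB stick 8: 18 + 13 = 31
  USB stick 9: 18 = 18
This matches the lower bound, so 9 is optimal.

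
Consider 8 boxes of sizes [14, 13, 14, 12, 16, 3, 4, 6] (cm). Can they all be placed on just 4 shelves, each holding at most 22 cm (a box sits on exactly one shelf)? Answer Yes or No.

No

Total = 82 cm; ⌈82/22⌉ = 4.
5 boxes each exceed half the capacity and cannot share a shelf, forcing at least 5 shelves.
At least 5 shelves are required, but only 4 are allowed.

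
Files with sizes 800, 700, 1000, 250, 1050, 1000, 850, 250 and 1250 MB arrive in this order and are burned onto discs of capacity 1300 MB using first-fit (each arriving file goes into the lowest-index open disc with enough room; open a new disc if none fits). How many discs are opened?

7

  800 → disc 1 (new)  [load 800/1300]
  700 → disc 2 (new)  [load 700/1300]
  1000 → disc 3 (new)  [load 1000/1300]
  250 → disc 1  [load 1050/1300]
  1050 → disc 4 (new)  [load 1050/1300]
  1000 → disc 5 (new)  [load 1000/1300]
  850 → disc 6 (new)  [load 850/1300]
  250 → disc 1  [load 1300/1300]
  1250 → disc 7 (new)  [load 1250/1300]
7 discs opened.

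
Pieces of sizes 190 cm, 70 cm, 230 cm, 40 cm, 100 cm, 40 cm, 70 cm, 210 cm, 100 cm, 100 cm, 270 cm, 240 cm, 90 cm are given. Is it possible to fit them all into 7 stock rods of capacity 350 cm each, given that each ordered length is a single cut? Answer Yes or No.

A valid assignment using 6 stock rods:
  stock rod 1: 270 + 70 = 340
  stock rod 2: 240 + 100 = 340
  stock rod 3: 230 + 100 = 330
  stock rod 4: 210 + 100 + 40 = 350
  stock rod 5: 190 + 90 + 70 = 350
  stock rod 6: 40 = 40
That uses only 6 ≤ 7, so 7 stock rods are enough.

Yes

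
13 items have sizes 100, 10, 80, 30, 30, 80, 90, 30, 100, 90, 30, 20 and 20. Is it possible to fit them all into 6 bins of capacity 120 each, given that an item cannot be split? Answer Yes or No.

A valid assignment using 6 bins:
  bin 1: 100 + 20 = 120
  bin 2: 100 + 20 = 120
  bin 3: 90 + 30 = 120
  bin 4: 90 + 30 = 120
  bin 5: 80 + 30 + 10 = 120
  bin 6: 80 + 30 = 110
Every load is within 120, so 6 bins suffice.

Yes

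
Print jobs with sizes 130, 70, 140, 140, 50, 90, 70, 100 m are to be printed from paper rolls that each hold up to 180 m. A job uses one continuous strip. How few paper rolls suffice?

Total = 140 + 140 + 130 + 100 + 90 + 70 + 70 + 50 = 790 m.
Lower bound: ⌈790/180⌉ = 5 paper rolls.
A packing using 5 paper rolls:
  roll 1: 140 = 140
  roll 2: 140 = 140
  roll 3: 130 + 50 = 180
  roll 4: 100 + 70 = 170
  roll 5: 90 + 70 = 160
This matches the lower bound, so 5 is optimal.

5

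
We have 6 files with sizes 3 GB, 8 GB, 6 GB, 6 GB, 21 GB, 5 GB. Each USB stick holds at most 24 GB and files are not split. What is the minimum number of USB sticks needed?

3

Total = 21 + 8 + 6 + 6 + 5 + 3 = 49 GB.
Lower bound: ⌈49/24⌉ = 3 USB sticks.
A packing using 3 USB sticks:
  USB stick 1: 21 + 3 = 24
  USB stick 2: 8 + 6 + 6 = 20
  USB stick 3: 5 = 5
This matches the lower bound, so 3 is optimal.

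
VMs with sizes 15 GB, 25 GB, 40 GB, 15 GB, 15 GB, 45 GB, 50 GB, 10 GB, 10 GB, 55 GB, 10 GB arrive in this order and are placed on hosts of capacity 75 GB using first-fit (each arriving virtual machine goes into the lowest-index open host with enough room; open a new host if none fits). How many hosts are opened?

5

  15 → host 1 (new)  [load 15/75]
  25 → host 1  [load 40/75]
  40 → host 2 (new)  [load 40/75]
  15 → host 1  [load 55/75]
  15 → host 1  [load 70/75]
  45 → host 3 (new)  [load 45/75]
  50 → host 4 (new)  [load 50/75]
  10 → host 2  [load 50/75]
  10 → host 2  [load 60/75]
  55 → host 5 (new)  [load 55/75]
  10 → host 2  [load 70/75]
5 hosts opened.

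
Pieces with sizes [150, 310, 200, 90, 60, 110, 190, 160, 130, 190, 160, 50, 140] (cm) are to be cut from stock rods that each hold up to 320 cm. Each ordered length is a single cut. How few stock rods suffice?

Total = 310 + 200 + 190 + 190 + 160 + 160 + 150 + 140 + 130 + 110 + 90 + 60 + 50 = 1940 cm.
Lower bound: ⌈1940/320⌉ = 7 stock rods.
A packing using 7 stock rods:
  stock rod 1: 310 = 310
  stock rod 2: 200 + 110 = 310
  stock rod 3: 190 + 130 = 320
  stock rod 4: 190 + 90 = 280
  stock rod 5: 160 + 160 = 320
  stock rod 6: 150 + 140 = 290
  stock rod 7: 60 + 50 = 110
This matches the lower bound, so 7 is optimal.

7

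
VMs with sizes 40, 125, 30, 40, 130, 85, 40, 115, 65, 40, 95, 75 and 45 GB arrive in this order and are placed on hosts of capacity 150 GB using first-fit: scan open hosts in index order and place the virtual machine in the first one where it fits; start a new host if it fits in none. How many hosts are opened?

7

  40 → host 1 (new)  [load 40/150]
  125 → host 2 (new)  [load 125/150]
  30 → host 1  [load 70/150]
  40 → host 1  [load 110/150]
  130 → host 3 (new)  [load 130/150]
  85 → host 4 (new)  [load 85/150]
  40 → host 1  [load 150/150]
  115 → host 5 (new)  [load 115/150]
  65 → host 4  [load 150/150]
  40 → host 6 (new)  [load 40/150]
  95 → host 6  [load 135/150]
  75 → host 7 (new)  [load 75/150]
  45 → host 7  [load 120/150]
7 hosts opened.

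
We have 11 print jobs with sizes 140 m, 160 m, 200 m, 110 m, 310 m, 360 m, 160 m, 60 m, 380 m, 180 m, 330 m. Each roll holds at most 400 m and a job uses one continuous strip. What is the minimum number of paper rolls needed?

Total = 380 + 360 + 330 + 310 + 200 + 180 + 160 + 160 + 140 + 110 + 60 = 2390 m.
Lower bound: ⌈2390/400⌉ = 6 paper rolls.
A packing using 7 paper rolls:
  roll 1: 380 = 380
  roll 2: 360 = 360
  roll 3: 330 + 60 = 390
  roll 4: 310 = 310
  roll 5: 200 + 180 = 380
  roll 6: 160 + 160 = 320
  roll 7: 140 + 110 = 250
No arrangement into 6 paper rolls stays within capacity, so 7 is optimal.

7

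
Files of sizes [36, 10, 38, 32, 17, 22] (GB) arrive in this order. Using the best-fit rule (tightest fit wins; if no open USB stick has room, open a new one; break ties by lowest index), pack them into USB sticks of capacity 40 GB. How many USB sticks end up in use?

5

  36 → USB stick 1 (new)  [load 36/40]
  10 → USB stick 2 (new)  [load 10/40]
  38 → USB stick 3 (new)  [load 38/40]
  32 → USB stick 4 (new)  [load 32/40]
  17 → USB stick 2  [load 27/40]
  22 → USB stick 5 (new)  [load 22/40]
5 USB sticks opened.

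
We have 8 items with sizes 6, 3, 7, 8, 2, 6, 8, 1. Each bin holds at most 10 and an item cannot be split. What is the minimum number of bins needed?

Total = 8 + 8 + 7 + 6 + 6 + 3 + 2 + 1 = 41.
Lower bound: ⌈41/10⌉ = 5 bins.
A packing using 5 bins:
  bin 1: 8 + 2 = 10
  bin 2: 8 + 1 = 9
  bin 3: 7 + 3 = 10
  bin 4: 6 = 6
  bin 5: 6 = 6
This matches the lower bound, so 5 is optimal.

5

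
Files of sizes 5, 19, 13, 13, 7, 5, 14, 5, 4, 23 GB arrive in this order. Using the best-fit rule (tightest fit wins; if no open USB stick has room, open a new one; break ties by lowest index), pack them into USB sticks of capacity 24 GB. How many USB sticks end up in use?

  5 → USB stick 1 (new)  [load 5/24]
  19 → USB stick 1  [load 24/24]
  13 → USB stick 2 (new)  [load 13/24]
  13 → USB stick 3 (new)  [load 13/24]
  7 → USB stick 2  [load 20/24]
  5 → USB stick 3  [load 18/24]
  14 → USB stick 4 (new)  [load 14/24]
  5 → USB stick 3  [load 23/24]
  4 → USB stick 2  [load 24/24]
  23 → USB stick 5 (new)  [load 23/24]
5 USB sticks opened.

5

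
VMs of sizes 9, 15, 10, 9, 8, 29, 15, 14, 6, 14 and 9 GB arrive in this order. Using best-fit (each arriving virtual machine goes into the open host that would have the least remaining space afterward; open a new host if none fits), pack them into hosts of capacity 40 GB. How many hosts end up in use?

4

  9 → host 1 (new)  [load 9/40]
  15 → host 1  [load 24/40]
  10 → host 1  [load 34/40]
  9 → host 2 (new)  [load 9/40]
  8 → host 2  [load 17/40]
  29 → host 3 (new)  [load 29/40]
  15 → host 2  [load 32/40]
  14 → host 4 (new)  [load 14/40]
  6 → host 1  [load 40/40]
  14 → host 4  [load 28/40]
  9 → host 3  [load 38/40]
4 hosts opened.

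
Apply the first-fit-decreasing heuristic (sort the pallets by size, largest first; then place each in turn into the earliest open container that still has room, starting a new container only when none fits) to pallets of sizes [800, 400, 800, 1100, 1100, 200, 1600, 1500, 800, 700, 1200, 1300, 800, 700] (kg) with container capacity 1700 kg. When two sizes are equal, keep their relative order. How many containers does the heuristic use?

Sorted descending: 1600, 1500, 1300, 1200, 1100, 1100, 800, 800, 800, 800, 700, 700, 400, 200.
  1600 → container 1 (new)  [load 1600/1700]
  1500 → container 2 (new)  [load 1500/1700]
  1300 → container 3 (new)  [load 1300/1700]
  1200 → container 4 (new)  [load 1200/1700]
  1100 → container 5 (new)  [load 1100/1700]
  1100 → container 6 (new)  [load 1100/1700]
  800 → container 7 (new)  [load 800/1700]
  800 → container 7  [load 1600/1700]
  800 → container 8 (new)  [load 800/1700]
  800 → container 8  [load 1600/1700]
  700 → container 9 (new)  [load 700/1700]
  700 → container 9  [load 1400/1700]
  400 → container 3  [load 1700/1700]
  200 → container 2  [load 1700/1700]
9 containers opened.

9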